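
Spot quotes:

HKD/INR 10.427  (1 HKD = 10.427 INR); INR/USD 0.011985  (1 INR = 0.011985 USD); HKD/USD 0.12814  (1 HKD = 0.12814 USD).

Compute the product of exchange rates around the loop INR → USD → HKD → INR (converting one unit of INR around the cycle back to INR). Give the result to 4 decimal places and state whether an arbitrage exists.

0.9752 (arbitrage exists)

Around INR → USD → HKD → INR: 1 × 0.011985 ÷ 0.12814 × 10.427 = 0.975243
Product < 1; profitable direction is INR → HKD → USD → INR.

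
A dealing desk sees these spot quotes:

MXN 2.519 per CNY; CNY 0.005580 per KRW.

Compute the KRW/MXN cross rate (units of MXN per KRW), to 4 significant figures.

1 KRW × 0.005580 = 0.00558 CNY
0.00558 CNY × 2.519 = 0.014056 MXN

KRW/MXN = 0.01406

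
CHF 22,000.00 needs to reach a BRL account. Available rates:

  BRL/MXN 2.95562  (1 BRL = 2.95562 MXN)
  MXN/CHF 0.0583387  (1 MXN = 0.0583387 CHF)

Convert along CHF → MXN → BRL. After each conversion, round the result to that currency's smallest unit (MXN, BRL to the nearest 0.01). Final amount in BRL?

BRL 127,590.20

CHF 22,000.00 ÷ 0.0583387 = MXN 377,108.16
MXN 377,108.16 ÷ 2.95562 = BRL 127,590.20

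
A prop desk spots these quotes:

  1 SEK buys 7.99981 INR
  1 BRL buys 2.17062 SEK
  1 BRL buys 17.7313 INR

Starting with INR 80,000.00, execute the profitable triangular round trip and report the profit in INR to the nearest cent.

Profitable loop is INR → SEK → BRL → INR:
INR 80,000.00 ÷ 7.99981 = SEK 10,000.24
SEK 10,000.24 ÷ 2.17062 = BRL 4,607.09
BRL 4,607.09 × 17.7313 = INR 81,689.66
Profit = INR 81,689.66 − INR 80,000.00

Profit: INR 1,689.66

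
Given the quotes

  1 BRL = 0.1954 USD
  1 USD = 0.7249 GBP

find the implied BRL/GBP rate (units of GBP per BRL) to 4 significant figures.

1 BRL × 0.1954 = 0.1954 USD
0.1954 USD × 0.7249 = 0.141645 GBP

BRL/GBP = 0.1416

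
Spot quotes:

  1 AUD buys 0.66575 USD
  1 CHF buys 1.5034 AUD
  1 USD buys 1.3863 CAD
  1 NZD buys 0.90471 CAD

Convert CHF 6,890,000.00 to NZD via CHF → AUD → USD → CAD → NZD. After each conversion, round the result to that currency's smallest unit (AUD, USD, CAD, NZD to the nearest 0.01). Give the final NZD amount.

CHF 6,890,000.00 × 1.5034 = AUD 10,358,426.00
AUD 10,358,426.00 × 0.66575 = USD 6,896,122.11
USD 6,896,122.11 × 1.3863 = CAD 9,560,094.08
CAD 9,560,094.08 ÷ 0.90471 = NZD 10,567,025.99

NZD 10,567,025.99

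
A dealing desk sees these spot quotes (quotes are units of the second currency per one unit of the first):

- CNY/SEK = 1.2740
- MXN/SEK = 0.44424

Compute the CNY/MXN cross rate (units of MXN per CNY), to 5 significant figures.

CNY/MXN = 2.8678

1 CNY × 1.2740 = 1.274 SEK
1.274 SEK ÷ 0.44424 = 2.86782 MXN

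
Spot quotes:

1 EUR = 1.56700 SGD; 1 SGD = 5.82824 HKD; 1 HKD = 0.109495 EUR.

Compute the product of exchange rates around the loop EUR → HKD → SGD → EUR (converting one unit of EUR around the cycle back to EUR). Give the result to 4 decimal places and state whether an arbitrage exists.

1.0000 (no arbitrage)

Around EUR → HKD → SGD → EUR: 1 ÷ 0.109495 ÷ 5.82824 ÷ 1.56700 = 0.999998
Product ≈ 1 (deviation 0.000%, within rounding noise).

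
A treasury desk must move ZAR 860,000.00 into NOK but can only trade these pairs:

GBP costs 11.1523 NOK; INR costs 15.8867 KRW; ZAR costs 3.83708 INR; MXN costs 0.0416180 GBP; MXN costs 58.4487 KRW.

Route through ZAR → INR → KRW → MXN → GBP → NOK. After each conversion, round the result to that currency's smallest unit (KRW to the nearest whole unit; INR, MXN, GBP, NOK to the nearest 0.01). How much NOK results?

ZAR 860,000.00 × 3.83708 = INR 3,299,888.80
INR 3,299,888.80 × 15.8867 = KRW 52,424,343
KRW 52,424,343 ÷ 58.4487 = MXN 896,929.15
MXN 896,929.15 × 0.0416180 = GBP 37,328.40
GBP 37,328.40 × 11.1523 = NOK 416,297.52

NOK 416,297.52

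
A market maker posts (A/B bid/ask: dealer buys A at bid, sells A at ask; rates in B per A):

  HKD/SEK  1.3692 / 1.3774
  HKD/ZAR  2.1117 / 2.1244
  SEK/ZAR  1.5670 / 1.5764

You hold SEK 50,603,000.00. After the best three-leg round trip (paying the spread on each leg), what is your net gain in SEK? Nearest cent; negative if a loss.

Net profit: SEK 503,466.98

Best loop SEK → ZAR → HKD → SEK:
SEK 50,603,000.00 × 1.5670 (sell SEK at bid) = ZAR 79,294,901.00
ZAR 79,294,901.00 ÷ 2.1244 (buy HKD at ask) = HKD 37,325,786.58
HKD 37,325,786.58 × 1.3692 (sell HKD at bid) = SEK 51,106,466.98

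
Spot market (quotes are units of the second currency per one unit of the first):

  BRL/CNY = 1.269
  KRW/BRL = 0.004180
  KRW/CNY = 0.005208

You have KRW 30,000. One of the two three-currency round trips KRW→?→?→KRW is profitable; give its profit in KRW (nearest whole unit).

Profit: KRW 555

Profitable loop is KRW → BRL → CNY → KRW:
KRW 30,000 × 0.004180 = BRL 125.40
BRL 125.40 × 1.269 = CNY 159.13
CNY 159.13 ÷ 0.005208 = KRW 30,555
Profit = KRW 30,555 − KRW 30,000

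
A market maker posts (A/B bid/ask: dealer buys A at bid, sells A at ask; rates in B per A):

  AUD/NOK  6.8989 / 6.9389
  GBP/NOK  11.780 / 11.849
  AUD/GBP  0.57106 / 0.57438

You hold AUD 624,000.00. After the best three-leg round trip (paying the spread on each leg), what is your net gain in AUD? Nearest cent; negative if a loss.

Net profit: AUD 8,533.35

Best loop AUD → NOK → GBP → AUD:
AUD 624,000.00 × 6.8989 (sell AUD at bid) = NOK 4,304,913.60
NOK 4,304,913.60 ÷ 11.849 (buy GBP at ask) = GBP 363,314.51
GBP 363,314.51 ÷ 0.57438 (buy AUD at ask) = AUD 632,533.35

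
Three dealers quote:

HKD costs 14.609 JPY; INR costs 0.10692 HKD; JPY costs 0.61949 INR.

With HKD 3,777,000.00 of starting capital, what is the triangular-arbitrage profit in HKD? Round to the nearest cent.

Profit: HKD 126,311.81

Profitable loop is HKD → INR → JPY → HKD:
HKD 3,777,000.00 ÷ 0.10692 = INR 35,325,476.99
INR 35,325,476.99 ÷ 0.61949 = JPY 57,023,482
JPY 57,023,482 ÷ 14.609 = HKD 3,903,311.81
Profit = HKD 3,903,311.81 − HKD 3,777,000.00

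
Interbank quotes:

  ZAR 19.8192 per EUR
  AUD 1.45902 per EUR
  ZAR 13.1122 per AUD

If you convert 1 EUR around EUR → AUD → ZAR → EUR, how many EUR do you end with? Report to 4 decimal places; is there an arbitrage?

Around EUR → AUD → ZAR → EUR: 1 × 1.45902 × 13.1122 ÷ 19.8192 = 0.965274
Product < 1; profitable direction is EUR → ZAR → AUD → EUR.

0.9653 (arbitrage exists)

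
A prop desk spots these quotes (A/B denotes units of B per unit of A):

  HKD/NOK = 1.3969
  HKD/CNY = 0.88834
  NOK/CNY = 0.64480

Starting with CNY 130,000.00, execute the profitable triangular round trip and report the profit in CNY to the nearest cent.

Profitable loop is CNY → HKD → NOK → CNY:
CNY 130,000.00 ÷ 0.88834 = HKD 146,340.37
HKD 146,340.37 × 1.3969 = NOK 204,422.86
NOK 204,422.86 × 0.64480 = CNY 131,811.86
Profit = CNY 131,811.86 − CNY 130,000.00

Profit: CNY 1,811.86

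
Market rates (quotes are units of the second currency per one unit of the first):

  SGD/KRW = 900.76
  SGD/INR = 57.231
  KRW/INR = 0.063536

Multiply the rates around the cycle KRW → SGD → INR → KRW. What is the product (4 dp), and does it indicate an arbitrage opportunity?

1.0000 (no arbitrage)

Around KRW → SGD → INR → KRW: 1 ÷ 900.76 × 57.231 ÷ 0.063536 = 1.000005
Product ≈ 1 (deviation 0.001%, within rounding noise).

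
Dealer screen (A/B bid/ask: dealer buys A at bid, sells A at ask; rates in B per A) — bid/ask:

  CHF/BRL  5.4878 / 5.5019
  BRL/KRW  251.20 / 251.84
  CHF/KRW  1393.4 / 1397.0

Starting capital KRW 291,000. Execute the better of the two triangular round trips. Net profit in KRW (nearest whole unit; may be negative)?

Net profit: KRW 1,638

Best loop KRW → BRL → CHF → KRW:
KRW 291,000 ÷ 251.84 (buy BRL at ask) = BRL 1,155.50
BRL 1,155.50 ÷ 5.5019 (buy CHF at ask) = CHF 210.02
CHF 210.02 × 1393.4 (sell CHF at bid) = KRW 292,638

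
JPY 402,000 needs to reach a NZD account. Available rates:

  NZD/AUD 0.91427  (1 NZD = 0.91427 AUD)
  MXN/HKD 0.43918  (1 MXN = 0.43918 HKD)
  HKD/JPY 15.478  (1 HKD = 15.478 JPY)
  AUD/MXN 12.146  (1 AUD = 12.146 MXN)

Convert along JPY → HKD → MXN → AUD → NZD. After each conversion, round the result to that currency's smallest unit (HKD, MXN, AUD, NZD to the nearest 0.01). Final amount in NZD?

JPY 402,000 ÷ 15.478 = HKD 25,972.35
HKD 25,972.35 ÷ 0.43918 = MXN 59,138.28
MXN 59,138.28 ÷ 12.146 = AUD 4,868.95
AUD 4,868.95 ÷ 0.91427 = NZD 5,325.51

NZD 5,325.51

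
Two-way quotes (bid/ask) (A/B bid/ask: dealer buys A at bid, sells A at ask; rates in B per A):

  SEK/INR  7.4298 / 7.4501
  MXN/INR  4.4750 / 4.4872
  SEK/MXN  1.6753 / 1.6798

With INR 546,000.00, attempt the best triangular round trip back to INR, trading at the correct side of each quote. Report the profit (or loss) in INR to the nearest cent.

Best loop INR → SEK → MXN → INR:
INR 546,000.00 ÷ 7.4501 (buy SEK at ask) = SEK 73,287.61
SEK 73,287.61 × 1.6753 (sell SEK at bid) = MXN 122,778.73
MXN 122,778.73 × 4.4750 (sell MXN at bid) = INR 549,434.81

Net profit: INR 3,434.81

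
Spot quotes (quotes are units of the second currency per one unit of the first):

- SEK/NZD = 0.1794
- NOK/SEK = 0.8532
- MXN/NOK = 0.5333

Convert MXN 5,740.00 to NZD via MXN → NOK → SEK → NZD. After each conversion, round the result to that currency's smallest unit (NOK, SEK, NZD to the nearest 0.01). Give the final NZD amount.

MXN 5,740.00 × 0.5333 = NOK 3,061.14
NOK 3,061.14 × 0.8532 = SEK 2,611.76
SEK 2,611.76 × 0.1794 = NZD 468.55

NZD 468.55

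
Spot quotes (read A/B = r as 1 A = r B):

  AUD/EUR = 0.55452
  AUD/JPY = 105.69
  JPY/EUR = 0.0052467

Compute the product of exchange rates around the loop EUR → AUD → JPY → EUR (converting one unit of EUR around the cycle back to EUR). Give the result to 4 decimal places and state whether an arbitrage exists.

Around EUR → AUD → JPY → EUR: 1 ÷ 0.55452 × 105.69 × 0.0052467 = 1.000007
Product ≈ 1 (deviation 0.001%, within rounding noise).

1.0000 (no arbitrage)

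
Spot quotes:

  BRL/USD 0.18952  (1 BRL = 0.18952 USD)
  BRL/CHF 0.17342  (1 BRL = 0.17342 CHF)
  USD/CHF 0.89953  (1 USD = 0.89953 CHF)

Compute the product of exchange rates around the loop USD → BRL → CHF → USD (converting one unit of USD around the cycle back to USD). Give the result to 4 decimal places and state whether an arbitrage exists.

1.0173 (arbitrage exists)

Around USD → BRL → CHF → USD: 1 ÷ 0.18952 × 0.17342 ÷ 0.89953 = 1.017252
Product > 1; profitable direction is USD → BRL → CHF → USD.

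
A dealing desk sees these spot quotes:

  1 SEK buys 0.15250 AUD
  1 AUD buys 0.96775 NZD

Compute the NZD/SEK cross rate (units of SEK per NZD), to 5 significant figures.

1 NZD ÷ 0.96775 = 1.03332 AUD
1.03332 AUD ÷ 0.15250 = 6.7759 SEK

NZD/SEK = 6.7759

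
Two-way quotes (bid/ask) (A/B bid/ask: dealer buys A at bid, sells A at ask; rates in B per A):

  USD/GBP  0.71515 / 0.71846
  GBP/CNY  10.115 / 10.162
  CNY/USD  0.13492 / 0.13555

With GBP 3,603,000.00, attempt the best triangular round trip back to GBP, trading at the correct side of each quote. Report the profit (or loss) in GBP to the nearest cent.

Net profit: GBP 37,683.75

Best loop GBP → USD → CNY → GBP:
GBP 3,603,000.00 ÷ 0.71846 (buy USD at ask) = USD 5,014,892.97
USD 5,014,892.97 ÷ 0.13555 (buy CNY at ask) = CNY 36,996,628.30
CNY 36,996,628.30 ÷ 10.162 (buy GBP at ask) = GBP 3,640,683.75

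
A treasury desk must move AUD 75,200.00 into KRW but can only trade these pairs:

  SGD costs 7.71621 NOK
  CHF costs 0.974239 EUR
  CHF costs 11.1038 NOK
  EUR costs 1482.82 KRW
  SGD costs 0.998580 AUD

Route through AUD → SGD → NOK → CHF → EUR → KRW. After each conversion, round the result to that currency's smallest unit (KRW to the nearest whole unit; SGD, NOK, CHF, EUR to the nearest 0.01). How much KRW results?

KRW 75,599,932

AUD 75,200.00 ÷ 0.998580 = SGD 75,306.94
SGD 75,306.94 × 7.71621 = NOK 581,084.16
NOK 581,084.16 ÷ 11.1038 = CHF 52,332.01
CHF 52,332.01 × 0.974239 = EUR 50,983.89
EUR 50,983.89 × 1482.82 = KRW 75,599,932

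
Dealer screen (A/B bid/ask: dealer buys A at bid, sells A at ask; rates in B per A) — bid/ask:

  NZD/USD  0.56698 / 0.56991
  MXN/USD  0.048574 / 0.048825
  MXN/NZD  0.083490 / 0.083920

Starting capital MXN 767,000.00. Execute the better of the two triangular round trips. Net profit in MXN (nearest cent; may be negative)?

Net profit: MXN 11,982.10

Best loop MXN → USD → NZD → MXN:
MXN 767,000.00 × 0.048574 (sell MXN at bid) = USD 37,256.26
USD 37,256.26 ÷ 0.56991 (buy NZD at ask) = NZD 65,372.18
NZD 65,372.18 ÷ 0.083920 (buy MXN at ask) = MXN 778,982.10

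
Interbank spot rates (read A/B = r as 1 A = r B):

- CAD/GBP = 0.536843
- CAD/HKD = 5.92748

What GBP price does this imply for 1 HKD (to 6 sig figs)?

HKD/GBP = 0.0905685

1 HKD ÷ 5.92748 = 0.168706 CAD
0.168706 CAD × 0.536843 = 0.0905685 GBP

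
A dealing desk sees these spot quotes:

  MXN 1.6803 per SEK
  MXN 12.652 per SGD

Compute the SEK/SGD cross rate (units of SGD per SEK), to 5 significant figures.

1 SEK × 1.6803 = 1.6803 MXN
1.6803 MXN ÷ 12.652 = 0.132809 SGD

SEK/SGD = 0.13281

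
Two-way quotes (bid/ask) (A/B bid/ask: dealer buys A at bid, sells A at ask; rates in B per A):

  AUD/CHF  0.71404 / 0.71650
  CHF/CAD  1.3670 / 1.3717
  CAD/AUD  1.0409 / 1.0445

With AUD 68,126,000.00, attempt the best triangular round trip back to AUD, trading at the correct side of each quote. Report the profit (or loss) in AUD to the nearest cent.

Net profit: AUD 1,091,029.08

Best loop AUD → CHF → CAD → AUD:
AUD 68,126,000.00 × 0.71404 (sell AUD at bid) = CHF 48,644,689.04
CHF 48,644,689.04 × 1.3670 (sell CHF at bid) = CAD 66,497,289.92
CAD 66,497,289.92 × 1.0409 (sell CAD at bid) = AUD 69,217,029.08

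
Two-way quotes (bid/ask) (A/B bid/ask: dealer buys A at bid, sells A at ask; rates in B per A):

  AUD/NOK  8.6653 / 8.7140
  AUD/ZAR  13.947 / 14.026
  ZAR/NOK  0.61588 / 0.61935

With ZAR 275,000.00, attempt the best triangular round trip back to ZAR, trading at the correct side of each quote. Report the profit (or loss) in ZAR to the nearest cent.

Net result: ZAR -687.04 (no profitable arbitrage after spreads)

Best loop ZAR → AUD → NOK → ZAR:
ZAR 275,000.00 ÷ 14.026 (buy AUD at ask) = AUD 19,606.45
AUD 19,606.45 × 8.6653 (sell AUD at bid) = NOK 169,895.73
NOK 169,895.73 ÷ 0.61935 (buy ZAR at ask) = ZAR 274,312.96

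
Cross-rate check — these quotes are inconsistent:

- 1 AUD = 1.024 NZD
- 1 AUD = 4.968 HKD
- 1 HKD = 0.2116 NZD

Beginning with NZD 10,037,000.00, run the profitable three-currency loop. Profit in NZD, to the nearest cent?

Profitable loop is NZD → AUD → HKD → NZD:
NZD 10,037,000.00 ÷ 1.024 = AUD 9,801,757.81
AUD 9,801,757.81 × 4.968 = HKD 48,695,132.81
HKD 48,695,132.81 × 0.2116 = NZD 10,303,890.10
Profit = NZD 10,303,890.10 − NZD 10,037,000.00

Profit: NZD 266,890.10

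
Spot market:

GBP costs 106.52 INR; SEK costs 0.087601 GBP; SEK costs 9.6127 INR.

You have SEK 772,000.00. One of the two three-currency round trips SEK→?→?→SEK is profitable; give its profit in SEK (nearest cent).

Profitable loop is SEK → INR → GBP → SEK:
SEK 772,000.00 × 9.6127 = INR 7,421,004.40
INR 7,421,004.40 ÷ 106.52 = GBP 69,667.71
GBP 69,667.71 ÷ 0.087601 = SEK 795,284.41
Profit = SEK 795,284.41 − SEK 772,000.00

Profit: SEK 23,284.41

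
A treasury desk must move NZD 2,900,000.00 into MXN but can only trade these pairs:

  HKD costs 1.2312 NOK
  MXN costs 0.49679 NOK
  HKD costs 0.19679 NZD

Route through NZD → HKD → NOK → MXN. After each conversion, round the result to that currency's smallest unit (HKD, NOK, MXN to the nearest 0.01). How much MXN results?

MXN 36,521,678.88

NZD 2,900,000.00 ÷ 0.19679 = HKD 14,736,521.16
HKD 14,736,521.16 × 1.2312 = NOK 18,143,604.85
NOK 18,143,604.85 ÷ 0.49679 = MXN 36,521,678.88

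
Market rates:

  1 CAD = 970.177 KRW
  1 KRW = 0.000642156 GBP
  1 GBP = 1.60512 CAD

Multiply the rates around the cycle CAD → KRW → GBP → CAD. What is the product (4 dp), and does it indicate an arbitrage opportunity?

1.0000 (no arbitrage)

Around CAD → KRW → GBP → CAD: 1 × 970.177 × 0.000642156 × 1.60512 = 0.999998
Product ≈ 1 (deviation 0.000%, within rounding noise).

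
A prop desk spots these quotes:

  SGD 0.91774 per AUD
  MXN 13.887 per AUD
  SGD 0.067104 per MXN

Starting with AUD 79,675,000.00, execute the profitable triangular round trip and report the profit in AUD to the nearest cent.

Profitable loop is AUD → MXN → SGD → AUD:
AUD 79,675,000.00 × 13.887 = MXN 1,106,446,725.00
MXN 1,106,446,725.00 × 0.067104 = SGD 74,247,001.03
SGD 74,247,001.03 ÷ 0.91774 = AUD 80,901,999.51
Profit = AUD 80,901,999.51 − AUD 79,675,000.00

Profit: AUD 1,226,999.51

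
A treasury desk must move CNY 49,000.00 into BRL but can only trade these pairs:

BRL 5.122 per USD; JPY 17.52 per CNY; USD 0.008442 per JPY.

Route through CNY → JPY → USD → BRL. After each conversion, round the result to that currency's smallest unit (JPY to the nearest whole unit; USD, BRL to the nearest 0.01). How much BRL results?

CNY 49,000.00 × 17.52 = JPY 858,480
JPY 858,480 × 0.008442 = USD 7,247.29
USD 7,247.29 × 5.122 = BRL 37,120.62

BRL 37,120.62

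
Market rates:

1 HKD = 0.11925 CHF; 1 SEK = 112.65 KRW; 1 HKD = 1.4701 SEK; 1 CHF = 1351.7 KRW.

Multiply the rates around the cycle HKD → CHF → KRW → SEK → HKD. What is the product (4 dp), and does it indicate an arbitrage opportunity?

0.9733 (arbitrage exists)

Around HKD → CHF → KRW → SEK → HKD: 1 × 0.11925 × 1351.7 ÷ 112.65 ÷ 1.4701 = 0.973331
Product < 1; profitable direction is HKD → SEK → KRW → CHF → HKD.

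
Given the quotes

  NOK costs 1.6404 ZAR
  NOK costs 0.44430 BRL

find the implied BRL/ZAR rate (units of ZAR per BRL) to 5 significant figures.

BRL/ZAR = 3.6921

1 BRL ÷ 0.44430 = 2.25073 NOK
2.25073 NOK × 1.6404 = 3.6921 ZAR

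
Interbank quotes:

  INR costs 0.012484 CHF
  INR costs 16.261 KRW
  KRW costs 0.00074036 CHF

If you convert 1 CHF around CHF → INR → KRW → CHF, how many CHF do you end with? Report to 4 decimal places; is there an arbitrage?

0.9644 (arbitrage exists)

Around CHF → INR → KRW → CHF: 1 ÷ 0.012484 × 16.261 × 0.00074036 = 0.964354
Product < 1; profitable direction is CHF → KRW → INR → CHF.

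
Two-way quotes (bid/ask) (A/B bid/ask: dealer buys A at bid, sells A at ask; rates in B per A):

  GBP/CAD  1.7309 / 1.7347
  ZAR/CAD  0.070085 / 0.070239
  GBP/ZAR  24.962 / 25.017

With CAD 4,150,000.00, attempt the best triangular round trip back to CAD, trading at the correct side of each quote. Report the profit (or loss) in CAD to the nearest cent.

Net profit: CAD 35,315.24

Best loop CAD → GBP → ZAR → CAD:
CAD 4,150,000.00 ÷ 1.7347 (buy GBP at ask) = GBP 2,392,344.50
GBP 2,392,344.50 × 24.962 (sell GBP at bid) = ZAR 59,717,703.35
ZAR 59,717,703.35 × 0.070085 (sell ZAR at bid) = CAD 4,185,315.24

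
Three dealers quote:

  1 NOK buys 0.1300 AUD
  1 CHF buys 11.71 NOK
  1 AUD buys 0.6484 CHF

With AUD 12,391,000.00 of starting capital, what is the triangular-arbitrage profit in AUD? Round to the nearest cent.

Profitable loop is AUD → NOK → CHF → AUD:
AUD 12,391,000.00 ÷ 0.1300 = NOK 95,315,384.62
NOK 95,315,384.62 ÷ 11.71 = CHF 8,139,657.10
CHF 8,139,657.10 ÷ 0.6484 = AUD 12,553,450.18
Profit = AUD 12,553,450.18 − AUD 12,391,000.00

Profit: AUD 162,450.18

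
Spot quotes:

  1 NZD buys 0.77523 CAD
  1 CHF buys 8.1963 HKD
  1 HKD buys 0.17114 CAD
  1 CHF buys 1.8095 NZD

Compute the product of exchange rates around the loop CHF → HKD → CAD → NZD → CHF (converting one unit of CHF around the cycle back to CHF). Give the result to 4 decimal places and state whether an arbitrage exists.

1.0000 (no arbitrage)

Around CHF → HKD → CAD → NZD → CHF: 1 × 8.1963 × 0.17114 ÷ 0.77523 ÷ 1.8095 = 0.999954
Product ≈ 1 (deviation 0.005%, within rounding noise).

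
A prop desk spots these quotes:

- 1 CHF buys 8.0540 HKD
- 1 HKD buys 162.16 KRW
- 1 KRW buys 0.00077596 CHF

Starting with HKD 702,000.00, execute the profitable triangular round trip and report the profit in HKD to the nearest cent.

Profit: HKD 9,429.40

Profitable loop is HKD → KRW → CHF → HKD:
HKD 702,000.00 × 162.16 = KRW 113,836,320
KRW 113,836,320 × 0.00077596 = CHF 88,332.43
CHF 88,332.43 × 8.0540 = HKD 711,429.40
Profit = HKD 711,429.40 − HKD 702,000.00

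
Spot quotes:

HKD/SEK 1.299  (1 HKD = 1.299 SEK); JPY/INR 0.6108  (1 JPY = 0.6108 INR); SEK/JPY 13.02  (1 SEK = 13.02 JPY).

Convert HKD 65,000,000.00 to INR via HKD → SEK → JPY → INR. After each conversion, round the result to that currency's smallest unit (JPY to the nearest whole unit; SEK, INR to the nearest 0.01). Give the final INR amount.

INR 671,479,131.96

HKD 65,000,000.00 × 1.299 = SEK 84,435,000.00
SEK 84,435,000.00 × 13.02 = JPY 1,099,343,700
JPY 1,099,343,700 × 0.6108 = INR 671,479,131.96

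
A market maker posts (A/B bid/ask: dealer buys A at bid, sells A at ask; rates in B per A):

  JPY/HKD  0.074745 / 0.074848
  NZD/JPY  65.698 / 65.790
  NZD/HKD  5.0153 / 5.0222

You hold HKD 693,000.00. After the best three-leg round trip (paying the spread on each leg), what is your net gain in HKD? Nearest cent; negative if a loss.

Net profit: HKD 12,813.67

Best loop HKD → JPY → NZD → HKD:
HKD 693,000.00 ÷ 0.074848 (buy JPY at ask) = JPY 9,258,764
JPY 9,258,764 ÷ 65.790 (buy NZD at ask) = NZD 140,732.09
NZD 140,732.09 × 5.0153 (sell NZD at bid) = HKD 705,813.67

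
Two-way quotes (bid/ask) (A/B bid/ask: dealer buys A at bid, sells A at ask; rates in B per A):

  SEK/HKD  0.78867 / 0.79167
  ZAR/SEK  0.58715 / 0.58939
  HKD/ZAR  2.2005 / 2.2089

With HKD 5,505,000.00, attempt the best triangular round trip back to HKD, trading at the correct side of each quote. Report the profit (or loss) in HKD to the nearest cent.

Net profit: HKD 104,486.18

Best loop HKD → ZAR → SEK → HKD:
HKD 5,505,000.00 × 2.2005 (sell HKD at bid) = ZAR 12,113,752.50
ZAR 12,113,752.50 × 0.58715 (sell ZAR at bid) = SEK 7,112,589.78
SEK 7,112,589.78 × 0.78867 (sell SEK at bid) = HKD 5,609,486.18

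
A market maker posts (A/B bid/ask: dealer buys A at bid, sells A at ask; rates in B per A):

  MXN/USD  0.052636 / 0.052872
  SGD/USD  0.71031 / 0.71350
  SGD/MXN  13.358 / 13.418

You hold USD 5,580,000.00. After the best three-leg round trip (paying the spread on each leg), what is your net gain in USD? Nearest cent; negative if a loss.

Net profit: USD 6,870.46

Best loop USD → MXN → SGD → USD:
USD 5,580,000.00 ÷ 0.052872 (buy MXN at ask) = MXN 105,537,902.86
MXN 105,537,902.86 ÷ 13.418 (buy SGD at ask) = SGD 7,865,397.44
SGD 7,865,397.44 × 0.71031 (sell SGD at bid) = USD 5,586,870.46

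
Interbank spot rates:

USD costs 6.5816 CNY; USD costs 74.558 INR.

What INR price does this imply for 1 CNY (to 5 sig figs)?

CNY/INR = 11.328

1 CNY ÷ 6.5816 = 0.151939 USD
0.151939 USD × 74.558 = 11.3282 INR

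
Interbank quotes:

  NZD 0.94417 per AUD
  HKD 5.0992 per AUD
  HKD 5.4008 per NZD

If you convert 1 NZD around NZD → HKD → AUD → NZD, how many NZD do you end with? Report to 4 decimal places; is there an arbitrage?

Around NZD → HKD → AUD → NZD: 1 × 5.4008 ÷ 5.0992 × 0.94417 = 1.000014
Product ≈ 1 (deviation 0.001%, within rounding noise).

1.0000 (no arbitrage)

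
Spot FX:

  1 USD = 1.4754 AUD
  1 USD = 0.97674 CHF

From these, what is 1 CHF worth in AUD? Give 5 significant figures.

CHF/AUD = 1.5105

1 CHF ÷ 0.97674 = 1.02381 USD
1.02381 USD × 1.4754 = 1.51054 AUD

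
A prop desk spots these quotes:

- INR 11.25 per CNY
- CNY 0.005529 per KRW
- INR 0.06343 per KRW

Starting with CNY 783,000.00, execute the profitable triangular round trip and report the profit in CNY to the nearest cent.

Profitable loop is CNY → KRW → INR → CNY:
CNY 783,000.00 ÷ 0.005529 = KRW 141,616,929
KRW 141,616,929 × 0.06343 = INR 8,982,761.80
INR 8,982,761.80 ÷ 11.25 = CNY 798,467.72
Profit = CNY 798,467.72 − CNY 783,000.00

Profit: CNY 15,467.72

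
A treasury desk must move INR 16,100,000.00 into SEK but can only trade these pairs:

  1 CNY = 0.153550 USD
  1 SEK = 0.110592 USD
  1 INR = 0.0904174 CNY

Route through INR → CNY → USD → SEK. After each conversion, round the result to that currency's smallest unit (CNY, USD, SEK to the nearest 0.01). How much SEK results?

SEK 2,021,175.40

INR 16,100,000.00 × 0.0904174 = CNY 1,455,720.14
CNY 1,455,720.14 × 0.153550 = USD 223,525.83
USD 223,525.83 ÷ 0.110592 = SEK 2,021,175.40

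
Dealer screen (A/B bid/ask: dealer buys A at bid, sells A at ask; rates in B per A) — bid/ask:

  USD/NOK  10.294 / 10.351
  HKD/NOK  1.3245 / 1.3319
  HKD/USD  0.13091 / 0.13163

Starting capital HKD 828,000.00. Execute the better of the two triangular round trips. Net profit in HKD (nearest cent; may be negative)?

Net profit: HKD 9,752.45

Best loop HKD → USD → NOK → HKD:
HKD 828,000.00 × 0.13091 (sell HKD at bid) = USD 108,393.48
USD 108,393.48 × 10.294 (sell USD at bid) = NOK 1,115,802.48
NOK 1,115,802.48 ÷ 1.3319 (buy HKD at ask) = HKD 837,752.45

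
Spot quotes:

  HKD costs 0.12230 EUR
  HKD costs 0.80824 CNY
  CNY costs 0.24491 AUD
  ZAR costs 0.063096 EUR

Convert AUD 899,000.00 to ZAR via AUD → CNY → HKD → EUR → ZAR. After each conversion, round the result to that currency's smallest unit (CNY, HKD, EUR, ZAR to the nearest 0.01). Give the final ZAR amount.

ZAR 8,803,136.97

AUD 899,000.00 ÷ 0.24491 = CNY 3,670,736.19
CNY 3,670,736.19 ÷ 0.80824 = HKD 4,541,641.33
HKD 4,541,641.33 × 0.12230 = EUR 555,442.73
EUR 555,442.73 ÷ 0.063096 = ZAR 8,803,136.97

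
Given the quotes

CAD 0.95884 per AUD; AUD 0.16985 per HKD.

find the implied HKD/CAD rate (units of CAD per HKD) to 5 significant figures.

HKD/CAD = 0.16286

1 HKD × 0.16985 = 0.16985 AUD
0.16985 AUD × 0.95884 = 0.162859 CAD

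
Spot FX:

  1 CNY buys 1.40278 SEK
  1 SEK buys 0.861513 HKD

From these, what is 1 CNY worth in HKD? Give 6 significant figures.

1 CNY × 1.40278 = 1.40278 SEK
1.40278 SEK × 0.861513 = 1.20851 HKD

CNY/HKD = 1.20851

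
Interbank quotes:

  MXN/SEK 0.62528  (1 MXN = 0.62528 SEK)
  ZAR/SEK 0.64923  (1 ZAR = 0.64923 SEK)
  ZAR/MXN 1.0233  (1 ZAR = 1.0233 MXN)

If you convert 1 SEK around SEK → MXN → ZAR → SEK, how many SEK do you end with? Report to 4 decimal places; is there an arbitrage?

Around SEK → MXN → ZAR → SEK: 1 ÷ 0.62528 ÷ 1.0233 × 0.64923 = 1.014661
Product > 1; profitable direction is SEK → MXN → ZAR → SEK.

1.0147 (arbitrage exists)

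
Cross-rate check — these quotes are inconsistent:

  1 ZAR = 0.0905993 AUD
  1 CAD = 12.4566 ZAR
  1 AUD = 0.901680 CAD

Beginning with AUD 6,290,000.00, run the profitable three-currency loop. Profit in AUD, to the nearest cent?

Profitable loop is AUD → CAD → ZAR → AUD:
AUD 6,290,000.00 × 0.901680 = CAD 5,671,567.20
CAD 5,671,567.20 × 12.4566 = ZAR 70,648,443.98
ZAR 70,648,443.98 × 0.0905993 = AUD 6,400,699.57
Profit = AUD 6,400,699.57 − AUD 6,290,000.00

Profit: AUD 110,699.57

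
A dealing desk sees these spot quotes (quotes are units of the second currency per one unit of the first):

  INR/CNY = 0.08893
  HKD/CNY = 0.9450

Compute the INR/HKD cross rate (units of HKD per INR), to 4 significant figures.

INR/HKD = 0.09411

1 INR × 0.08893 = 0.08893 CNY
0.08893 CNY ÷ 0.9450 = 0.0941058 HKD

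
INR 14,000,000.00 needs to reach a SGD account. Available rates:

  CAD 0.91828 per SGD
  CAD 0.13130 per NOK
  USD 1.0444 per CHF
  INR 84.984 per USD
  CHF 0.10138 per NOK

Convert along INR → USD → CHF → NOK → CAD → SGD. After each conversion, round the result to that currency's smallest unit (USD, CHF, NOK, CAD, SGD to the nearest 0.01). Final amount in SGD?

SGD 222,464.80

INR 14,000,000.00 ÷ 84.984 = USD 164,736.89
USD 164,736.89 ÷ 1.0444 = CHF 157,733.52
CHF 157,733.52 ÷ 0.10138 = NOK 1,555,864.27
NOK 1,555,864.27 × 0.13130 = CAD 204,284.98
CAD 204,284.98 ÷ 0.91828 = SGD 222,464.80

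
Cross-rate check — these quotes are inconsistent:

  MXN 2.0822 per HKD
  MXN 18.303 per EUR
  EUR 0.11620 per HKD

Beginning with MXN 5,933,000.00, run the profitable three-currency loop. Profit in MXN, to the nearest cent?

Profit: MXN 127,107.30

Profitable loop is MXN → HKD → EUR → MXN:
MXN 5,933,000.00 ÷ 2.0822 = HKD 2,849,390.07
HKD 2,849,390.07 × 0.11620 = EUR 331,099.13
EUR 331,099.13 × 18.303 = MXN 6,060,107.30
Profit = MXN 6,060,107.30 − MXN 5,933,000.00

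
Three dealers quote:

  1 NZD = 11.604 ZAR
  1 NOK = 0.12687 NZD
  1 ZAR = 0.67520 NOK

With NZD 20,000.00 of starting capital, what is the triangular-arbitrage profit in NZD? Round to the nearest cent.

Profit: NZD 120.14

Profitable loop is NZD → NOK → ZAR → NZD:
NZD 20,000.00 ÷ 0.12687 = NOK 157,641.68
NOK 157,641.68 ÷ 0.67520 = ZAR 233,474.05
ZAR 233,474.05 ÷ 11.604 = NZD 20,120.14
Profit = NZD 20,120.14 − NZD 20,000.00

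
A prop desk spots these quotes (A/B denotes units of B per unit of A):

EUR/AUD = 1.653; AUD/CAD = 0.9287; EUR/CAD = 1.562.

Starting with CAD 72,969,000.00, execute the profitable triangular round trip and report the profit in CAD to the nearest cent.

Profitable loop is CAD → AUD → EUR → CAD:
CAD 72,969,000.00 ÷ 0.9287 = AUD 78,571,120.92
AUD 78,571,120.92 ÷ 1.653 = EUR 47,532,438.55
EUR 47,532,438.55 × 1.562 = CAD 74,245,669.01
Profit = CAD 74,245,669.01 − CAD 72,969,000.00

Profit: CAD 1,276,669.01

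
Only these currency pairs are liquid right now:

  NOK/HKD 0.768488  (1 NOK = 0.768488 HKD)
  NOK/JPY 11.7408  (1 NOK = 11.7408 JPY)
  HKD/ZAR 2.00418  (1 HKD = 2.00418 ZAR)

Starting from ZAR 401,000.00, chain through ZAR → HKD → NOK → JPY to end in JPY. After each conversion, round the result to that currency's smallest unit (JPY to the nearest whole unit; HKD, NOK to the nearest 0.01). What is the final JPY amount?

JPY 3,056,809

ZAR 401,000.00 ÷ 2.00418 = HKD 200,081.83
HKD 200,081.83 ÷ 0.768488 = NOK 260,357.78
NOK 260,357.78 × 11.7408 = JPY 3,056,809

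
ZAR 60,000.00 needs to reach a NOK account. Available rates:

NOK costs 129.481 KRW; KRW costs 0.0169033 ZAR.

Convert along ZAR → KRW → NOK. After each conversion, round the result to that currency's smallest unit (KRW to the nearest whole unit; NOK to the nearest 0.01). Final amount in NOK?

ZAR 60,000.00 ÷ 0.0169033 = KRW 3,549,603
KRW 3,549,603 ÷ 129.481 = NOK 27,414.08

NOK 27,414.08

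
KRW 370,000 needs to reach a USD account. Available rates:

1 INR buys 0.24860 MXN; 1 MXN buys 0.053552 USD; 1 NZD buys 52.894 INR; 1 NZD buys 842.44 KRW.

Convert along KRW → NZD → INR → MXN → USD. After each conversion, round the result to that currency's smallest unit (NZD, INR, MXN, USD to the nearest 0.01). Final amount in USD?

USD 309.28

KRW 370,000 ÷ 842.44 = NZD 439.20
NZD 439.20 × 52.894 = INR 23,231.04
INR 23,231.04 × 0.24860 = MXN 5,775.24
MXN 5,775.24 × 0.053552 = USD 309.28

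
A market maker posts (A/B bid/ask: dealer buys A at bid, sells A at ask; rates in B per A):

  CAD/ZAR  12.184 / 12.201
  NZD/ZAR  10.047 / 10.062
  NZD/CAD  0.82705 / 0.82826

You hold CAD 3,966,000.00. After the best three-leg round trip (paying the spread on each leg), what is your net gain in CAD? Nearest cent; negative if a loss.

Net profit: CAD 5,824.53

Best loop CAD → ZAR → NZD → CAD:
CAD 3,966,000.00 × 12.184 (sell CAD at bid) = ZAR 48,321,744.00
ZAR 48,321,744.00 ÷ 10.062 (buy NZD at ask) = NZD 4,802,399.52
NZD 4,802,399.52 × 0.82705 (sell NZD at bid) = CAD 3,971,824.53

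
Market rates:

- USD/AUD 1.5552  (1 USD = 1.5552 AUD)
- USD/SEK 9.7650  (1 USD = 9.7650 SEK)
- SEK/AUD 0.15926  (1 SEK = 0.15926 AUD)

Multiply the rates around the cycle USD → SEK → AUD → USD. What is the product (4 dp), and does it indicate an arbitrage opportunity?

Around USD → SEK → AUD → USD: 1 × 9.7650 × 0.15926 ÷ 1.5552 = 0.999983
Product ≈ 1 (deviation 0.002%, within rounding noise).

1.0000 (no arbitrage)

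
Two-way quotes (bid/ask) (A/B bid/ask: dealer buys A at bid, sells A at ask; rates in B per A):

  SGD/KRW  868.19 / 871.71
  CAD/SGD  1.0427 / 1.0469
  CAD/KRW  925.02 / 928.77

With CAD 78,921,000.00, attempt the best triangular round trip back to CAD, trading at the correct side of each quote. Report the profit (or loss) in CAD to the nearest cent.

Best loop CAD → KRW → SGD → CAD:
CAD 78,921,000.00 × 925.02 (sell CAD at bid) = KRW 73,003,503,420
KRW 73,003,503,420 ÷ 871.71 (buy SGD at ask) = SGD 83,747,465.81
SGD 83,747,465.81 ÷ 1.0469 (buy CAD at ask) = CAD 79,995,668.94

Net profit: CAD 1,074,668.94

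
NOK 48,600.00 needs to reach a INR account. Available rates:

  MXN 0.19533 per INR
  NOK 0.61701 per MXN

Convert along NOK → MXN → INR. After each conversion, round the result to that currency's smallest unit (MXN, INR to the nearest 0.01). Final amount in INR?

NOK 48,600.00 ÷ 0.61701 = MXN 78,766.96
MXN 78,766.96 ÷ 0.19533 = INR 403,250.70

INR 403,250.70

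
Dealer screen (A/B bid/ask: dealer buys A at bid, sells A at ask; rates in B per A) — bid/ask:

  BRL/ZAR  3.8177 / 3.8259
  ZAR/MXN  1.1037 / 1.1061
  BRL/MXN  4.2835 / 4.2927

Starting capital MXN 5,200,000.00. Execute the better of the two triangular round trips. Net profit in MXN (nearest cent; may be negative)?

Net profit: MXN 63,493.71

Best loop MXN → ZAR → BRL → MXN:
MXN 5,200,000.00 ÷ 1.1061 (buy ZAR at ask) = ZAR 4,701,202.42
ZAR 4,701,202.42 ÷ 3.8259 (buy BRL at ask) = BRL 1,228,783.40
BRL 1,228,783.40 × 4.2835 (sell BRL at bid) = MXN 5,263,493.71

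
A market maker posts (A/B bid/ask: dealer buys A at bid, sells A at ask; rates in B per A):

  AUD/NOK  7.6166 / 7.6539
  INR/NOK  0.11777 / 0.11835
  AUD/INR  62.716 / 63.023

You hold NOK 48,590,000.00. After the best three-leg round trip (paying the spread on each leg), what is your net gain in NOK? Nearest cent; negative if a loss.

Net profit: NOK 1,028,166.57

Best loop NOK → INR → AUD → NOK:
NOK 48,590,000.00 ÷ 0.11835 (buy INR at ask) = INR 410,561,892.69
INR 410,561,892.69 ÷ 63.023 (buy AUD at ask) = AUD 6,514,477.14
AUD 6,514,477.14 × 7.6166 (sell AUD at bid) = NOK 49,618,166.57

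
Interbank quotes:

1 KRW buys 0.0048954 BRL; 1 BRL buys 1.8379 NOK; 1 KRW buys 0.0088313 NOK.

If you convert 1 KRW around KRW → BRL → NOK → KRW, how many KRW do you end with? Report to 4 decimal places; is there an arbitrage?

Around KRW → BRL → NOK → KRW: 1 × 0.0048954 × 1.8379 ÷ 0.0088313 = 1.018792
Product > 1; profitable direction is KRW → BRL → NOK → KRW.

1.0188 (arbitrage exists)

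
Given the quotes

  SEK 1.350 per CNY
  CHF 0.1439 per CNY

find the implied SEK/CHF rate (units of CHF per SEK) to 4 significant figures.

1 SEK ÷ 1.350 = 0.740741 CNY
0.740741 CNY × 0.1439 = 0.106593 CHF

SEK/CHF = 0.1066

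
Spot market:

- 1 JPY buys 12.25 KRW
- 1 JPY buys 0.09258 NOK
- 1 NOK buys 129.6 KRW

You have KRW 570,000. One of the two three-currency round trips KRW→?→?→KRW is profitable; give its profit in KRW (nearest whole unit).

Profit: KRW 11,954

Profitable loop is KRW → NOK → JPY → KRW:
KRW 570,000 ÷ 129.6 = NOK 4,398.15
NOK 4,398.15 ÷ 0.09258 = JPY 47,506
JPY 47,506 × 12.25 = KRW 581,954
Profit = KRW 581,954 − KRW 570,000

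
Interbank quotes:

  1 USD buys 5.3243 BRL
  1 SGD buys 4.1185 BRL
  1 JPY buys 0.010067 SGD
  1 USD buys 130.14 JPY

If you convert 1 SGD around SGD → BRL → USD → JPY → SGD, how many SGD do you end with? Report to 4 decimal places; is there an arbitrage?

Around SGD → BRL → USD → JPY → SGD: 1 × 4.1185 ÷ 5.3243 × 130.14 × 0.010067 = 1.013415
Product > 1; profitable direction is SGD → BRL → USD → JPY → SGD.

1.0134 (arbitrage exists)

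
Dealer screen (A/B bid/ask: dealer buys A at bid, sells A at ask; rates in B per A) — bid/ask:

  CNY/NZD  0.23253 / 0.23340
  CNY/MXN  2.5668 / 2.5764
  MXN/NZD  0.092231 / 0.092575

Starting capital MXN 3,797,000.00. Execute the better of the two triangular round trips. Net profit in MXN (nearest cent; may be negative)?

Best loop MXN → NZD → CNY → MXN:
MXN 3,797,000.00 × 0.092231 (sell MXN at bid) = NZD 350,201.11
NZD 350,201.11 ÷ 0.23340 (buy CNY at ask) = CNY 1,500,433.19
CNY 1,500,433.19 × 2.5668 (sell CNY at bid) = MXN 3,851,311.92

Net profit: MXN 54,311.92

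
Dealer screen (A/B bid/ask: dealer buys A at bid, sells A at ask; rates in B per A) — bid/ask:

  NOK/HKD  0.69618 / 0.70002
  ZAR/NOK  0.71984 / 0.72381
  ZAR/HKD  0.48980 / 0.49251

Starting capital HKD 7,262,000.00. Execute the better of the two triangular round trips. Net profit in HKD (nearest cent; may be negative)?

Net profit: HKD 127,221.92

Best loop HKD → ZAR → NOK → HKD:
HKD 7,262,000.00 ÷ 0.49251 (buy ZAR at ask) = ZAR 14,744,878.28
ZAR 14,744,878.28 × 0.71984 (sell ZAR at bid) = NOK 10,613,953.18
NOK 10,613,953.18 × 0.69618 (sell NOK at bid) = HKD 7,389,221.92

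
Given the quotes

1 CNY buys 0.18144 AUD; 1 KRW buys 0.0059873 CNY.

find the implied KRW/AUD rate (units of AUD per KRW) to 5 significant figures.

KRW/AUD = 0.0010863

1 KRW × 0.0059873 = 0.0059873 CNY
0.0059873 CNY × 0.18144 = 0.00108634 AUD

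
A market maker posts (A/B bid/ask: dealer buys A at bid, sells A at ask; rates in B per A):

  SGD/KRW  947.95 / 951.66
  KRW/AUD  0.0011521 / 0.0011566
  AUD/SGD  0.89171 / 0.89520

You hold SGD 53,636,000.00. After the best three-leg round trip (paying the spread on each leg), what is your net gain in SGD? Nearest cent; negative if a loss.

Net profit: SGD 798,132.38

Best loop SGD → AUD → KRW → SGD:
SGD 53,636,000.00 ÷ 0.89520 (buy AUD at ask) = AUD 59,915,102.77
AUD 59,915,102.77 ÷ 0.0011566 (buy KRW at ask) = KRW 51,802,786,417
KRW 51,802,786,417 ÷ 951.66 (buy SGD at ask) = SGD 54,434,132.38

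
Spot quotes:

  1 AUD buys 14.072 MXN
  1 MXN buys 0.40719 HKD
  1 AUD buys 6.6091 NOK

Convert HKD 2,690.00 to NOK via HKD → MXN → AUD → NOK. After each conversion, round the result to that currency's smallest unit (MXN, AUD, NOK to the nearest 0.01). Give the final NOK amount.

NOK 3,102.71

HKD 2,690.00 ÷ 0.40719 = MXN 6,606.25
MXN 6,606.25 ÷ 14.072 = AUD 469.46
AUD 469.46 × 6.6091 = NOK 3,102.71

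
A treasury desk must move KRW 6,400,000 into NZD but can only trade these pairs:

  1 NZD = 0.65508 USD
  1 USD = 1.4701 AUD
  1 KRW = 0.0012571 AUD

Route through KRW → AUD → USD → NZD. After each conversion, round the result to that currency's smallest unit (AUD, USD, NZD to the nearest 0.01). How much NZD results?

KRW 6,400,000 × 0.0012571 = AUD 8,045.44
AUD 8,045.44 ÷ 1.4701 = USD 5,472.72
USD 5,472.72 ÷ 0.65508 = NZD 8,354.28

NZD 8,354.28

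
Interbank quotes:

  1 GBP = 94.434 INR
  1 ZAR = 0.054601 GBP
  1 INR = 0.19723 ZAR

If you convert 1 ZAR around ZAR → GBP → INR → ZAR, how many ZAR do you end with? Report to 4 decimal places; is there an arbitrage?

1.0170 (arbitrage exists)

Around ZAR → GBP → INR → ZAR: 1 × 0.054601 × 94.434 × 0.19723 = 1.016956
Product > 1; profitable direction is ZAR → GBP → INR → ZAR.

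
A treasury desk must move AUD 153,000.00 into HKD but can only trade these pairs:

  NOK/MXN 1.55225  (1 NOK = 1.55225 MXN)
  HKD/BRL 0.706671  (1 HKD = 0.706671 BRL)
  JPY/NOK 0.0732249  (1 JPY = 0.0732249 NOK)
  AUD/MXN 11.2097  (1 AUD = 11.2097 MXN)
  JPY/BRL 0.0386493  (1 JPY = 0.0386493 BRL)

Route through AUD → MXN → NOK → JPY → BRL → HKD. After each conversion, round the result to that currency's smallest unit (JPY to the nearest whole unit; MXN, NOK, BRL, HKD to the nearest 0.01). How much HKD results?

HKD 825,257.24

AUD 153,000.00 × 11.2097 = MXN 1,715,084.10
MXN 1,715,084.10 ÷ 1.55225 = NOK 1,104,901.98
NOK 1,104,901.98 ÷ 0.0732249 = JPY 15,089,157
JPY 15,089,157 × 0.0386493 = BRL 583,185.36
BRL 583,185.36 ÷ 0.706671 = HKD 825,257.24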